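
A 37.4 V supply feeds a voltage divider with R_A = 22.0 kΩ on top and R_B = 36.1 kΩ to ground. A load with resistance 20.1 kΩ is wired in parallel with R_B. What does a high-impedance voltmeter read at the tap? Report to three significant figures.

The load sits in parallel with R_B: R_B‖R_L = (36.1 × 20.1) / (36.1 + 20.1) = 12.91 kΩ.
V_out = 37.4 × 12.91 / (22.0 + 12.91) = 37.4 × 12.91/34.91 = 13.8 V.
(Unloaded it would have been 23.2 V.)

V_out ≈ 13.8 V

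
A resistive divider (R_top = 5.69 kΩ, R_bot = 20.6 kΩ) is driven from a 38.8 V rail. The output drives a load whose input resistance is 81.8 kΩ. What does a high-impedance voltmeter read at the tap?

V_out ≈ 28.8 V

The load sits in parallel with R_bot: R_bot‖R_L = (20.6 × 81.8) / (20.6 + 81.8) = 16.46 kΩ.
V_out = 38.8 × 16.46 / (5.69 + 16.46) = 38.8 × 16.46/22.15 = 28.8 V.
(Unloaded it would have been 30.4 V.)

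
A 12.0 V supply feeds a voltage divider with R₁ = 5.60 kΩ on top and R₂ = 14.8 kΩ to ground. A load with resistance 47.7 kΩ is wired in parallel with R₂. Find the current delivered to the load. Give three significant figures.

R₂‖R_L = 11.30 kΩ; V_out = 12.0 × 11.30/16.90 = 8.023 V.
I_L = V_out / R_L = 8.023 / 47.7 kΩ = 0.168 mA.

I_L ≈ 0.168 mA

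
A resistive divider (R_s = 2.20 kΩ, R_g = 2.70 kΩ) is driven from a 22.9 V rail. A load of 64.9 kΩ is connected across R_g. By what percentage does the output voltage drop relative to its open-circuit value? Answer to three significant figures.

1.83 %

The divider's output (Thévenin) resistance is R_s‖R_g = 1.212 kΩ.
Fractional drop under load = R_th/(R_th + R_L) = 1.212 / (1.212 + 64.9) = 0.01834.
So the output falls by 1.83 %.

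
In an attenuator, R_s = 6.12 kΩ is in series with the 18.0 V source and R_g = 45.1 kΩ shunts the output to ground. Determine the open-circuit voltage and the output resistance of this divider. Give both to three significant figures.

V_th is the open-circuit tap voltage: 18.0 × 45.1/(6.12 + 45.1) = 15.8 V.
With the supply zeroed, R_s and R_g appear in parallel from the tap: R_th = R_s‖R_g = (6.12 × 45.1)/51.22 = 5.39 kΩ.

V_th = 15.8 V, R_th = 5.39 kΩ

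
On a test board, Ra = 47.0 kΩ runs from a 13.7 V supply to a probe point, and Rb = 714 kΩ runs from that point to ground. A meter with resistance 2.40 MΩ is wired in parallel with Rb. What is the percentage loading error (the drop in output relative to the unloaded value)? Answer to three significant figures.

1.80 %

The divider's output (Thévenin) resistance is Ra‖Rb = 44.10 kΩ.
Fractional drop under load = R_th/(R_th + R_L) = 44.10 / (44.10 + 2400) = 0.01804.
So the output falls by 1.80 %.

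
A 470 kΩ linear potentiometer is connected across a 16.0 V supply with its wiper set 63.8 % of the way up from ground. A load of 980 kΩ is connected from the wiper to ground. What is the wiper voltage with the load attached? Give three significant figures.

V ≈ 9.19 V

The wiper splits the pot into (1−α)R = 170.1 kΩ above and αR = 299.9 kΩ below.
Lower section ‖ load = 229.6 kΩ.
V_wiper = 16.0 × 229.6/(170.1 + 229.6) = 9.19 V.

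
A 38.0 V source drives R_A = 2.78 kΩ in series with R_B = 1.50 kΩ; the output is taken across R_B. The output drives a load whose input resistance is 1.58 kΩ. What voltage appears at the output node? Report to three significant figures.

The load sits in parallel with R_B: R_B‖R_L = (1.50 × 1.58) / (1.50 + 1.58) = 0.7695 kΩ.
V_out = 38.0 × 0.7695 / (2.78 + 0.7695) = 38.0 × 0.7695/3.549 = 8.24 V.
(Unloaded it would have been 13.3 V.)

V_out ≈ 8.24 V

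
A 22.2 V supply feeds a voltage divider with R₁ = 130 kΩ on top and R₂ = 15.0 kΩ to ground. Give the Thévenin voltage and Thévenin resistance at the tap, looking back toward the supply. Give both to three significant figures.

V_th = 2.30 V, R_th = 13.4 kΩ

V_th is the open-circuit tap voltage: 22.2 × 15.0/(130 + 15.0) = 2.30 V.
With the supply zeroed, R₁ and R₂ appear in parallel from the tap: R_th = R₁‖R₂ = (130 × 15.0)/145.0 = 13.4 kΩ.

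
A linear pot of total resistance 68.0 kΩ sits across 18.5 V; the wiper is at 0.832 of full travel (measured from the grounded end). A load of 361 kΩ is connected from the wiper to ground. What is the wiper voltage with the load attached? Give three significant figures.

The wiper splits the pot into (1−α)R = 11.42 kΩ above and αR = 56.58 kΩ below.
Lower section ‖ load = 48.91 kΩ.
V_wiper = 18.5 × 48.91/(11.42 + 48.91) = 15.0 V.

V ≈ 15.0 V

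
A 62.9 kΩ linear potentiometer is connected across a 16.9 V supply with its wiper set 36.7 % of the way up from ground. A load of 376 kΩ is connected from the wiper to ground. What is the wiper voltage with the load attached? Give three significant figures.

V ≈ 5.97 V

The wiper splits the pot into (1−α)R = 39.82 kΩ above and αR = 23.08 kΩ below.
Lower section ‖ load = 21.75 kΩ.
V_wiper = 16.9 × 21.75/(39.82 + 21.75) = 5.97 V.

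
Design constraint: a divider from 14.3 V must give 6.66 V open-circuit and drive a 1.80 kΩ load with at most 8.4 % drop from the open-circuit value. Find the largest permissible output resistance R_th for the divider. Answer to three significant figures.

R_th ≤ 165 Ω

Loading drop = R_th/(R_th + R_L) ≤ 0.0840, so R_th ≤ R_L · ε/(1−ε) = 1.80 kΩ × 0.0840/0.9160 = 165 Ω.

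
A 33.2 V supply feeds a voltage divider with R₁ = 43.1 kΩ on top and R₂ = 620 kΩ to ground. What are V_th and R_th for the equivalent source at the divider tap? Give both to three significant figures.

V_th = 31.0 V, R_th = 40.3 kΩ

V_th is the open-circuit tap voltage: 33.2 × 620/(43.1 + 620) = 31.0 V.
With the supply zeroed, R₁ and R₂ appear in parallel from the tap: R_th = R₁‖R₂ = (43.1 × 620)/663.1 = 40.3 kΩ.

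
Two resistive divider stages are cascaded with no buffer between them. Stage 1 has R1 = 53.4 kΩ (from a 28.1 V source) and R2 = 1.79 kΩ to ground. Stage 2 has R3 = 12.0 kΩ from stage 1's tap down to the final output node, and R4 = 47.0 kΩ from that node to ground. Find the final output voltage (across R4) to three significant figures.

Stage 2 presents R3+R4 = 59.00 kΩ as a load on stage 1's tap.
Stage 1's lower leg becomes R2‖(R3+R4) = 1.737 kΩ, so V_mid = 28.1 × 1.737/55.14 = 0.8854 V.
Stage 2 is itself unloaded: V_out = V_mid × R4/(R3+R4) = 0.8854 × 47.0/59.00 = 0.705 V.

V_out ≈ 0.705 V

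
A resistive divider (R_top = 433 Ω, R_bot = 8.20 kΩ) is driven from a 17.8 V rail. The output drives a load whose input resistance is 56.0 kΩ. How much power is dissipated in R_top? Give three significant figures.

Total resistance from the source is R_top + (R_bot‖R_L) = 7586 Ω, so I = 17.8/7586 Ω = 2.347 mA.
P = I²·R_top = (2.347 mA)² × 433 Ω = 2.38 mW.

P ≈ 2.38 mW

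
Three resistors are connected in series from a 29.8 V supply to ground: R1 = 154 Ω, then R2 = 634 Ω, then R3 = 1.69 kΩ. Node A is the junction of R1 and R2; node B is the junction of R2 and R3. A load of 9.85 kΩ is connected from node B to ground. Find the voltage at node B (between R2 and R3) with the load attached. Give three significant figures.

At node B, R3 is in parallel with the load: R3‖R_L = 1443 Ω.
Below node A the resistance is R2 + (R3‖R_L) = 2077 Ω, so V_A = 29.8 × 2077/2231 = 27.74 V.
Then V_B = V_A × (R3‖R_L)/(R2 + R3‖R_L) = 27.74 × 1443/2077 = 19.3 V.

V ≈ 19.3 V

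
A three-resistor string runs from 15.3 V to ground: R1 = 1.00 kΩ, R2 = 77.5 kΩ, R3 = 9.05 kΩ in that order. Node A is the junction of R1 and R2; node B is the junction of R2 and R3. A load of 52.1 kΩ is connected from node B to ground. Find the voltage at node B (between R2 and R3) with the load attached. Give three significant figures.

At node B, R3 is in parallel with the load: R3‖R_L = 7.711 kΩ.
Below node A the resistance is R2 + (R3‖R_L) = 85.21 kΩ, so V_A = 15.3 × 85.21/86.21 = 15.12 V.
Then V_B = V_A × (R3‖R_L)/(R2 + R3‖R_L) = 15.12 × 7.711/85.21 = 1.37 V.

V ≈ 1.37 V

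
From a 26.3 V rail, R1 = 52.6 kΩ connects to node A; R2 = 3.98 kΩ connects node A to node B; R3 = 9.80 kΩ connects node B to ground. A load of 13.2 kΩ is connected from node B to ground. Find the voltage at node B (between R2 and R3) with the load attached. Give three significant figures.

V ≈ 2.38 V

At node B, R3 is in parallel with the load: R3‖R_L = 5.624 kΩ.
Below node A the resistance is R2 + (R3‖R_L) = 9.604 kΩ, so V_A = 26.3 × 9.604/62.20 = 4.061 V.
Then V_B = V_A × (R3‖R_L)/(R2 + R3‖R_L) = 4.061 × 5.624/9.604 = 2.38 V.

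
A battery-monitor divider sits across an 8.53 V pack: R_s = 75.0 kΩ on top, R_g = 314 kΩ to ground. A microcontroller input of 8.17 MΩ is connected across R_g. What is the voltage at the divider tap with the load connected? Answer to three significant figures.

The load sits in parallel with R_g: R_g‖R_L = (314 × 8170) / (314 + 8170) = 302.4 kΩ.
V_out = 8.53 × 302.4 / (75.0 + 302.4) = 8.53 × 302.4/377.4 = 6.83 V.

V_out ≈ 6.83 V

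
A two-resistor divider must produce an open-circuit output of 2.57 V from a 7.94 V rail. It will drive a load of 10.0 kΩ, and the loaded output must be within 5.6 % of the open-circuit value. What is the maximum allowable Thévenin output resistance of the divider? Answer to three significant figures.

R_th ≤ 593 Ω

Loading drop = R_th/(R_th + R_L) ≤ 0.0560, so R_th ≤ R_L · ε/(1−ε) = 10.0 kΩ × 0.0560/0.9440 = 593 Ω.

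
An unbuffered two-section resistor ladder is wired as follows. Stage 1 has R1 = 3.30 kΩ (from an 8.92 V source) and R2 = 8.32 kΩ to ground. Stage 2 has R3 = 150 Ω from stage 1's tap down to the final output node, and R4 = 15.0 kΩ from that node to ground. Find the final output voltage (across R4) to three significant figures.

V_out ≈ 5.47 V

Stage 2 presents R3+R4 = 15150 Ω as a load on stage 1's tap.
Stage 1's lower leg becomes R2‖(R3+R4) = 5371 Ω, so V_mid = 8.92 × 5371/8671 = 5.525 V.
Stage 2 is itself unloaded: V_out = V_mid × R4/(R3+R4) = 5.525 × 15000/15150 = 5.47 V.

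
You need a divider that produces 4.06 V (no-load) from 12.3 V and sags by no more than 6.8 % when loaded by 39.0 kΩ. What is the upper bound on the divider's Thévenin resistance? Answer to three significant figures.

R_th ≤ 2.85 kΩ

Loading drop = R_th/(R_th + R_L) ≤ 0.0680, so R_th ≤ R_L · ε/(1−ε) = 39.0 kΩ × 0.0680/0.9320 = 2.85 kΩ.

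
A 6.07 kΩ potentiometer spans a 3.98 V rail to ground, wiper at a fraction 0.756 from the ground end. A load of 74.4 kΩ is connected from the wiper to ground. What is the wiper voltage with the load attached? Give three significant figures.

V ≈ 2.96 V

The wiper splits the pot into (1−α)R = 1.481 kΩ above and αR = 4.589 kΩ below.
Lower section ‖ load = 4.322 kΩ.
V_wiper = 3.98 × 4.322/(1.481 + 4.322) = 2.96 V.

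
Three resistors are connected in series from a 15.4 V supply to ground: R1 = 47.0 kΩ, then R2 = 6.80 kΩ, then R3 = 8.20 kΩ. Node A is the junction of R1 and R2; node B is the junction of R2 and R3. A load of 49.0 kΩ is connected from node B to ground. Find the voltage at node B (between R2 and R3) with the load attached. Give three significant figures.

At node B, R3 is in parallel with the load: R3‖R_L = 7.024 kΩ.
Below node A the resistance is R2 + (R3‖R_L) = 13.82 kΩ, so V_A = 15.4 × 13.82/60.82 = 3.500 V.
Then V_B = V_A × (R3‖R_L)/(R2 + R3‖R_L) = 3.500 × 7.024/13.82 = 1.78 V.

V ≈ 1.78 V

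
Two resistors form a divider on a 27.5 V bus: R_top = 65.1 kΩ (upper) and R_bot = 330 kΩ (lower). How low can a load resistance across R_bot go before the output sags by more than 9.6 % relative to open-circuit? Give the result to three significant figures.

Output resistance R_th = R_top‖R_bot = (65.1 × 330)/395.1 = 54.37 kΩ.
The fractional drop is R_th/(R_th + R_L); requiring this ≤ 0.0960 gives R_L ≥ R_th(1/0.0960 − 1) = 54.37 × 9.417 = 512 kΩ.

R_L(min) ≈ 512 kΩ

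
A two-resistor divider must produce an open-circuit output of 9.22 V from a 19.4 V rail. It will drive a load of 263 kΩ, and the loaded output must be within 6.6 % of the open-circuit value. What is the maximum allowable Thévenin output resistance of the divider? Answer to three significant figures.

R_th ≤ 18.6 kΩ

Loading drop = R_th/(R_th + R_L) ≤ 0.0660, so R_th ≤ R_L · ε/(1−ε) = 263 kΩ × 0.0660/0.9340 = 18.6 kΩ.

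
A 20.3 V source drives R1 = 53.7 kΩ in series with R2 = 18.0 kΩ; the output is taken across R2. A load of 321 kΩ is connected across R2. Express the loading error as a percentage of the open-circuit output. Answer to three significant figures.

4.03 %

The divider's output (Thévenin) resistance is R1‖R2 = 13.48 kΩ.
Fractional drop under load = R_th/(R_th + R_L) = 13.48 / (13.48 + 321) = 0.04030.
So the output falls by 4.03 %.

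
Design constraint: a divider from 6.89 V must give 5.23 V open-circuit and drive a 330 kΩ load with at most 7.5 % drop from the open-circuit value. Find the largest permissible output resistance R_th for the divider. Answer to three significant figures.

R_th ≤ 26.8 kΩ

Loading drop = R_th/(R_th + R_L) ≤ 0.0750, so R_th ≤ R_L · ε/(1−ε) = 330 kΩ × 0.0750/0.9250 = 26.8 kΩ.
(Any R1, R2 with R2/(R1+R2) = 0.759 and R1‖R2 ≤ 26.8 kΩ will meet the spec.)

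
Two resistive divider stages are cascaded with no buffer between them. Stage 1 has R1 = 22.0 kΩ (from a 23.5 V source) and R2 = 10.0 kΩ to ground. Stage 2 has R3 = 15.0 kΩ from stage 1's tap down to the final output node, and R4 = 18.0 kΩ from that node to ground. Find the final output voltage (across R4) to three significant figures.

V_out ≈ 3.32 V

Stage 2 presents R3+R4 = 33.00 kΩ as a load on stage 1's tap.
Stage 1's lower leg becomes R2‖(R3+R4) = 7.674 kΩ, so V_mid = 23.5 × 7.674/29.67 = 6.078 V.
Stage 2 is itself unloaded: V_out = V_mid × R4/(R3+R4) = 6.078 × 18.0/33.00 = 3.32 V.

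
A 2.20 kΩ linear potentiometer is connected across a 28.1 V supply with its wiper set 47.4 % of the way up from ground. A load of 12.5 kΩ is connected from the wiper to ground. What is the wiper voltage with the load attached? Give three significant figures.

V ≈ 12.8 V

The wiper splits the pot into (1−α)R = 1.157 kΩ above and αR = 1.043 kΩ below.
Lower section ‖ load = 0.9625 kΩ.
V_wiper = 28.1 × 0.9625/(1.157 + 0.9625) = 12.8 V.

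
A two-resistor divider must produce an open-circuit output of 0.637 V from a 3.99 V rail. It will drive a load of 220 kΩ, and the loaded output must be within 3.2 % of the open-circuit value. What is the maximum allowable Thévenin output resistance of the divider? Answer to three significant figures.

Loading drop = R_th/(R_th + R_L) ≤ 0.0320, so R_th ≤ R_L · ε/(1−ε) = 220 kΩ × 0.0320/0.9680 = 7.27 kΩ.

R_th ≤ 7.27 kΩ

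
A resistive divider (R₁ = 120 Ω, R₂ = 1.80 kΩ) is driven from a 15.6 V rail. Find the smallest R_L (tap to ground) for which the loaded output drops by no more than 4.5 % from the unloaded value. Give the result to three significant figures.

R_L(min) ≈ 2.39 kΩ

Output resistance R_th = R₁‖R₂ = (120 × 1800)/1920 = 112.5 Ω.
The fractional drop is R_th/(R_th + R_L); requiring this ≤ 0.0450 gives R_L ≥ R_th(1/0.0450 − 1) = 112.5 × 21.22 = 2.39 kΩ.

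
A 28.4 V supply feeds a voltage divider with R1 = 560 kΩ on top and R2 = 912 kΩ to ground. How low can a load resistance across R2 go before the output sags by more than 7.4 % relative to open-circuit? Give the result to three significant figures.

Output resistance R_th = R1‖R2 = (560 × 912)/1472 = 347.0 kΩ.
The fractional drop is R_th/(R_th + R_L); requiring this ≤ 0.0740 gives R_L ≥ R_th(1/0.0740 − 1) = 347.0 × 12.51 = 4.34 MΩ.

R_L(min) ≈ 4.34 MΩ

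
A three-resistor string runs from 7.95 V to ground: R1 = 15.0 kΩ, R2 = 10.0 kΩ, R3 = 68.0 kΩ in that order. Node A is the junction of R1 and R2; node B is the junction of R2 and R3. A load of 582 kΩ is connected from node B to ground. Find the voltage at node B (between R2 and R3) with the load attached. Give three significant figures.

At node B, R3 is in parallel with the load: R3‖R_L = 60.89 kΩ.
Below node A the resistance is R2 + (R3‖R_L) = 70.89 kΩ, so V_A = 7.95 × 70.89/85.89 = 6.562 V.
Then V_B = V_A × (R3‖R_L)/(R2 + R3‖R_L) = 6.562 × 60.89/70.89 = 5.64 V.

V ≈ 5.64 V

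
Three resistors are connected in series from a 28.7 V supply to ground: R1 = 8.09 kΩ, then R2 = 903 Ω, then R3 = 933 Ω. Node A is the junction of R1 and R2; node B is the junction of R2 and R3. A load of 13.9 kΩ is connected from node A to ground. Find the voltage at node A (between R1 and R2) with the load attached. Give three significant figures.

V ≈ 4.79 V

Below node A the series string R2+R3 = 1836 Ω sits in parallel with the 13900 Ω load: 1622 Ω.
V_A = 28.7 × 1622/(8090 + 1622) = 4.79 V.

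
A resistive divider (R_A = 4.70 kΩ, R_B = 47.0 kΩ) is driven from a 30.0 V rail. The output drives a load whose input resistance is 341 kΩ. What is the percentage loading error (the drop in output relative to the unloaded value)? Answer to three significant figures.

The divider's output (Thévenin) resistance is R_A‖R_B = 4.273 kΩ.
Fractional drop under load = R_th/(R_th + R_L) = 4.273 / (4.273 + 341) = 0.01237.
So the output falls by 1.24 %.

1.24 %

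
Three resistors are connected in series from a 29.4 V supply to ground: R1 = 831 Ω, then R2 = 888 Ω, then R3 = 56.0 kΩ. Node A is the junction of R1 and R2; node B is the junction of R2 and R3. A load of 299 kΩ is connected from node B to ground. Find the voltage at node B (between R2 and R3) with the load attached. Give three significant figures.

At node B, R3 is in parallel with the load: R3‖R_L = 47170 Ω.
Below node A the resistance is R2 + (R3‖R_L) = 48050 Ω, so V_A = 29.4 × 48050/48890 = 28.90 V.
Then V_B = V_A × (R3‖R_L)/(R2 + R3‖R_L) = 28.90 × 47170/48050 = 28.4 V.

V ≈ 28.4 V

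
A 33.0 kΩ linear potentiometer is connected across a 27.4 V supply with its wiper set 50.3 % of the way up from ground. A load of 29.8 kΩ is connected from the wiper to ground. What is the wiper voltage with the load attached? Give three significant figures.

V ≈ 10.8 V

The wiper splits the pot into (1−α)R = 16.40 kΩ above and αR = 16.60 kΩ below.
Lower section ‖ load = 10.66 kΩ.
V_wiper = 27.4 × 10.66/(16.40 + 10.66) = 10.8 V.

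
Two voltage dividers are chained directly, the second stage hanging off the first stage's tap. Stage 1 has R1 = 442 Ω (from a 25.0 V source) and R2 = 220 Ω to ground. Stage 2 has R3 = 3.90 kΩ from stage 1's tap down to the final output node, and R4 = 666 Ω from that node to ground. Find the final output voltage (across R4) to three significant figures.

V_out ≈ 1.17 V

Stage 2 presents R3+R4 = 4566 Ω as a load on stage 1's tap.
Stage 1's lower leg becomes R2‖(R3+R4) = 209.9 Ω, so V_mid = 25.0 × 209.9/651.9 = 8.049 V.
Stage 2 is itself unloaded: V_out = V_mid × R4/(R3+R4) = 8.049 × 666/4566 = 1.17 V.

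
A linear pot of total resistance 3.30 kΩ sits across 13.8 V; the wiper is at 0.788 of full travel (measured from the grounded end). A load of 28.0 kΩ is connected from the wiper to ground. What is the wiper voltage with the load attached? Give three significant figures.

The wiper splits the pot into (1−α)R = 699.6 Ω above and αR = 2600 Ω below.
Lower section ‖ load = 2379 Ω.
V_wiper = 13.8 × 2379/(699.6 + 2379) = 10.7 V.

V ≈ 10.7 V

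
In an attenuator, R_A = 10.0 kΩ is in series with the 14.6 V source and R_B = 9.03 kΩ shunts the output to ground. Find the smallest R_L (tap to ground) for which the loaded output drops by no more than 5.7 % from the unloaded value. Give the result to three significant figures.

Output resistance R_th = R_A‖R_B = (10.0 × 9.03)/19.03 = 4.745 kΩ.
The fractional drop is R_th/(R_th + R_L); requiring this ≤ 0.0570 gives R_L ≥ R_th(1/0.0570 − 1) = 4.745 × 16.54 = 78.5 kΩ.

R_L(min) ≈ 78.5 kΩ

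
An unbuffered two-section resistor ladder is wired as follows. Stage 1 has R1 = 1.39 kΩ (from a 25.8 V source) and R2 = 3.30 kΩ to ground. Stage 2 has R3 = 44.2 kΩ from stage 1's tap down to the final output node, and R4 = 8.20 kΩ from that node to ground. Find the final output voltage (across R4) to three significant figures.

Stage 2 presents R3+R4 = 52.40 kΩ as a load on stage 1's tap.
Stage 1's lower leg becomes R2‖(R3+R4) = 3.104 kΩ, so V_mid = 25.8 × 3.104/4.494 = 17.82 V.
Stage 2 is itself unloaded: V_out = V_mid × R4/(R3+R4) = 17.82 × 8.20/52.40 = 2.79 V.

V_out ≈ 2.79 V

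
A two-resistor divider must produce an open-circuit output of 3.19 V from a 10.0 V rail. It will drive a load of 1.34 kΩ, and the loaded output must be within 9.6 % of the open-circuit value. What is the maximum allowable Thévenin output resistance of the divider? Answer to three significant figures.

Loading drop = R_th/(R_th + R_L) ≤ 0.0960, so R_th ≤ R_L · ε/(1−ε) = 1.34 kΩ × 0.0960/0.9040 = 142 Ω.

R_th ≤ 142 Ω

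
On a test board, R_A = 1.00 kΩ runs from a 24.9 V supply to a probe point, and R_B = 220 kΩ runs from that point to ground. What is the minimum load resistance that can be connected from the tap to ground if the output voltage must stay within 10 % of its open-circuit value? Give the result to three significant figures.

R_L(min) ≈ 8.96 kΩ

Output resistance R_th = R_A‖R_B = (1000 × 220000)/221000 = 995.5 Ω.
The fractional drop is R_th/(R_th + R_L); requiring this ≤ 0.100 gives R_L ≥ R_th(1/0.100 − 1) = 995.5 × 9.000 = 8.96 kΩ.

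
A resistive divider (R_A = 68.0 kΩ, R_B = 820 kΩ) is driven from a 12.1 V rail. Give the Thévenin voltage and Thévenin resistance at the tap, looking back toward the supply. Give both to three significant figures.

V_th is the open-circuit tap voltage: 12.1 × 820/(68.0 + 820) = 11.2 V.
With the supply zeroed, R_A and R_B appear in parallel from the tap: R_th = R_A‖R_B = (68.0 × 820)/888.0 = 62.8 kΩ.

V_th = 11.2 V, R_th = 62.8 kΩ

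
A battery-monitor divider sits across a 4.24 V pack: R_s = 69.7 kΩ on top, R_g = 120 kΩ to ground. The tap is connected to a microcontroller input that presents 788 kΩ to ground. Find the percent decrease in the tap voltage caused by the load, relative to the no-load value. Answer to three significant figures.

5.30 %

The divider's output (Thévenin) resistance is R_s‖R_g = 44.09 kΩ.
Fractional drop under load = R_th/(R_th + R_L) = 44.09 / (44.09 + 788) = 0.05299.
So the output falls by 5.30 %.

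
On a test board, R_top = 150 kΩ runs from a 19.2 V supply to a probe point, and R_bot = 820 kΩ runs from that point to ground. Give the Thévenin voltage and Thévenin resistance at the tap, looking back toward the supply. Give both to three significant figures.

V_th = 16.2 V, R_th = 127 kΩ

V_th is the open-circuit tap voltage: 19.2 × 820/(150 + 820) = 16.2 V.
With the supply zeroed, R_top and R_bot appear in parallel from the tap: R_th = R_top‖R_bot = (150 × 820)/970.0 = 127 kΩ.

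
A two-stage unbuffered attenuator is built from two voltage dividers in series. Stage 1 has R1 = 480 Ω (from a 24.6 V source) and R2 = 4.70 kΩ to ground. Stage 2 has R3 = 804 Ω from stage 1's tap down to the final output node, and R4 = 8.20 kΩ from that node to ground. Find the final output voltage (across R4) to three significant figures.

Stage 2 presents R3+R4 = 9004 Ω as a load on stage 1's tap.
Stage 1's lower leg becomes R2‖(R3+R4) = 3088 Ω, so V_mid = 24.6 × 3088/3568 = 21.29 V.
Stage 2 is itself unloaded: V_out = V_mid × R4/(R3+R4) = 21.29 × 8200/9004 = 19.4 V.

V_out ≈ 19.4 V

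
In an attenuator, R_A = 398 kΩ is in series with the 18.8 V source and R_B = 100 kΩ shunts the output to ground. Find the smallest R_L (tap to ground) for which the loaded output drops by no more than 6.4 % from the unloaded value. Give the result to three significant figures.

Output resistance R_th = R_A‖R_B = (398 × 100)/498.0 = 79.92 kΩ.
The fractional drop is R_th/(R_th + R_L); requiring this ≤ 0.0640 gives R_L ≥ R_th(1/0.0640 − 1) = 79.92 × 14.62 = 1.17 MΩ.

R_L(min) ≈ 1.17 MΩ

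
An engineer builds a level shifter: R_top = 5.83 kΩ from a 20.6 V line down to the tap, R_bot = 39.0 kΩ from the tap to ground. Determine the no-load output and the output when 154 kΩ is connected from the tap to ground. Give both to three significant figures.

Unloaded: 17.9 V; loaded: 17.3 V

Open-circuit: V = 20.6 × 39.0/(5.83 + 39.0) = 17.9 V.
With the load, R_bot becomes R_bot‖R_L = 31.12 kΩ, so V = 20.6 × 31.12/36.95 = 17.3 V.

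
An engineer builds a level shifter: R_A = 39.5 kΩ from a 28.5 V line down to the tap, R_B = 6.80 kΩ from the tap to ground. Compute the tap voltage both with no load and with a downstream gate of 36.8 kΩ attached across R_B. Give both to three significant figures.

Open-circuit: V = 28.5 × 6.80/(39.5 + 6.80) = 4.19 V.
With the load, R_B becomes R_B‖R_L = 5.739 kΩ, so V = 28.5 × 5.739/45.24 = 3.62 V.

Unloaded: 4.19 V; loaded: 3.62 V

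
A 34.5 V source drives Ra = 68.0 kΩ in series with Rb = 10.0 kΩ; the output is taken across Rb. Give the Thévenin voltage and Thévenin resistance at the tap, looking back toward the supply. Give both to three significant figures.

V_th = 4.42 V, R_th = 8.72 kΩ

V_th is the open-circuit tap voltage: 34.5 × 10.0/(68.0 + 10.0) = 4.42 V.
With the supply zeroed, Ra and Rb appear in parallel from the tap: R_th = Ra‖Rb = (68.0 × 10.0)/78.00 = 8.72 kΩ.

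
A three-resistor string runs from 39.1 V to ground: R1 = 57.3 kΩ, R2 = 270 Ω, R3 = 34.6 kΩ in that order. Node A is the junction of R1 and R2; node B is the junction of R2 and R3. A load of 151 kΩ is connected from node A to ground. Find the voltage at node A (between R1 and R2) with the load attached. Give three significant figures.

Below node A the series string R2+R3 = 34870 Ω sits in parallel with the 151000 Ω load: 28330 Ω.
V_A = 39.1 × 28330/(57300 + 28330) = 12.9 V.

V ≈ 12.9 V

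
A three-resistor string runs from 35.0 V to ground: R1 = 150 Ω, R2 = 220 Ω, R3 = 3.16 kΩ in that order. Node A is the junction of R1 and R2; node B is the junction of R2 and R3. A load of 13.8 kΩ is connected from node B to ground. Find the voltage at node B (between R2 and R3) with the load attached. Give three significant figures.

V ≈ 30.6 V

At node B, R3 is in parallel with the load: R3‖R_L = 2571 Ω.
Below node A the resistance is R2 + (R3‖R_L) = 2791 Ω, so V_A = 35.0 × 2791/2941 = 33.22 V.
Then V_B = V_A × (R3‖R_L)/(R2 + R3‖R_L) = 33.22 × 2571/2791 = 30.6 V.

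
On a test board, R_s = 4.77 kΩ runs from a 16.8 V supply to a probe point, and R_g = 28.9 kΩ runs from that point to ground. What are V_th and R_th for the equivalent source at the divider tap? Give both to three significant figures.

V_th is the open-circuit tap voltage: 16.8 × 28.9/(4.77 + 28.9) = 14.4 V.
With the supply zeroed, R_s and R_g appear in parallel from the tap: R_th = R_s‖R_g = (4.77 × 28.9)/33.67 = 4.09 kΩ.

V_th = 14.4 V, R_th = 4.09 kΩ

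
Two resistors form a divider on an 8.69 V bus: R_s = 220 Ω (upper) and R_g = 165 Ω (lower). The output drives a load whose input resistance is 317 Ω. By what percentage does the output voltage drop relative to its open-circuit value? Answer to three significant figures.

22.9 %

The divider's output (Thévenin) resistance is R_s‖R_g = 94.29 Ω.
Fractional drop under load = R_th/(R_th + R_L) = 94.29 / (94.29 + 317) = 0.2292.
So the output falls by 22.9 %.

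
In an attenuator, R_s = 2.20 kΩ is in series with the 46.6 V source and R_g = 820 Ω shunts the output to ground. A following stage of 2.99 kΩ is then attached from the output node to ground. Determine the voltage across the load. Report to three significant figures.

V_out ≈ 10.5 V

The load sits in parallel with R_g: R_g‖R_L = (820 × 2990) / (820 + 2990) = 643.5 Ω.
V_out = 46.6 × 643.5 / (2200 + 643.5) = 46.6 × 643.5/2844 = 10.5 V.
(Unloaded it would have been 12.7 V.)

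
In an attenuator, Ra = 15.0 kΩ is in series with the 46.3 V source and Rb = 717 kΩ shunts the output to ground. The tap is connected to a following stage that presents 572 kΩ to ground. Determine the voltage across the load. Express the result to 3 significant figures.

The load sits in parallel with Rb: Rb‖R_L = (717 × 572) / (717 + 572) = 318.2 kΩ.
V_out = 46.3 × 318.2 / (15.0 + 318.2) = 46.3 × 318.2/333.2 = 44.2 V.

V_out ≈ 44.2 V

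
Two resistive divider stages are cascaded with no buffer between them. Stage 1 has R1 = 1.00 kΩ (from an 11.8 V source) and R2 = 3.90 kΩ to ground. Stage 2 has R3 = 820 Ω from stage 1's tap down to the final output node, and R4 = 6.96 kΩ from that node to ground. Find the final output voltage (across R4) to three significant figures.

V_out ≈ 7.62 V

Stage 2 presents R3+R4 = 7780 Ω as a load on stage 1's tap.
Stage 1's lower leg becomes R2‖(R3+R4) = 2598 Ω, so V_mid = 11.8 × 2598/3598 = 8.520 V.
Stage 2 is itself unloaded: V_out = V_mid × R4/(R3+R4) = 8.520 × 6960/7780 = 7.62 V.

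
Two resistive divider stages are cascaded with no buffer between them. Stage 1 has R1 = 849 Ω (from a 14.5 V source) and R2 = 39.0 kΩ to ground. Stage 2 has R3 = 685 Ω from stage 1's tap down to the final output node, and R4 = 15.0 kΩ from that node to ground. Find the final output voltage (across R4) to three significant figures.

V_out ≈ 12.9 V

Stage 2 presents R3+R4 = 15680 Ω as a load on stage 1's tap.
Stage 1's lower leg becomes R2‖(R3+R4) = 11190 Ω, so V_mid = 14.5 × 11190/12040 = 13.48 V.
Stage 2 is itself unloaded: V_out = V_mid × R4/(R3+R4) = 13.48 × 15000/15680 = 12.9 V.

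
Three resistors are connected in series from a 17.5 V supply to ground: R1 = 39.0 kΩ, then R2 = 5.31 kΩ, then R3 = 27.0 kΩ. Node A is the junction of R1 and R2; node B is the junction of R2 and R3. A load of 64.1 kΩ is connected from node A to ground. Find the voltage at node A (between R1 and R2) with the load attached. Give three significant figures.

V ≈ 6.22 V

Below node A the series string R2+R3 = 32.31 kΩ sits in parallel with the 64.1 kΩ load: 21.48 kΩ.
V_A = 17.5 × 21.48/(39.0 + 21.48) = 6.22 V.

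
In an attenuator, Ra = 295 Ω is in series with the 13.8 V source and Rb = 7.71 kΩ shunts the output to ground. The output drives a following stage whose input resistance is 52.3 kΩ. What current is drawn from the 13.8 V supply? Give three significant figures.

Rb‖R_L = 6719 Ω, so the source sees Ra + Rb‖R_L = 7014 Ω.
I = 13.8 V / 7014 Ω = 1.97 mA.

I ≈ 1.97 mA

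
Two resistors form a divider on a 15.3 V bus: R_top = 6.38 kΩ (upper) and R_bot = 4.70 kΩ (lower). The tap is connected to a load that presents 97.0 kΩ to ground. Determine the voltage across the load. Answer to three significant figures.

The load sits in parallel with R_bot: R_bot‖R_L = (4.70 × 97.0) / (4.70 + 97.0) = 4.483 kΩ.
V_out = 15.3 × 4.483 / (6.38 + 4.483) = 15.3 × 4.483/10.86 = 6.31 V.

V_out ≈ 6.31 V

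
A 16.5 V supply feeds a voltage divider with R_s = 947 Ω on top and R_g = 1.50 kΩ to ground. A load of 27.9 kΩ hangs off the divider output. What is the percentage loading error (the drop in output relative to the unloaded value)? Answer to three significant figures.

The divider's output (Thévenin) resistance is R_s‖R_g = 580.5 Ω.
Fractional drop under load = R_th/(R_th + R_L) = 580.5 / (580.5 + 27900) = 0.02038.
So the output falls by 2.04 %.

2.04 %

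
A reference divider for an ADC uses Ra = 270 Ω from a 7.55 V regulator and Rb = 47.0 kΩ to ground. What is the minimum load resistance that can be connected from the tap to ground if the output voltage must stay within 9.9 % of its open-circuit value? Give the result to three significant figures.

R_L(min) ≈ 2.44 kΩ

Output resistance R_th = Ra‖Rb = (270 × 47000)/47270 = 268.5 Ω.
The fractional drop is R_th/(R_th + R_L); requiring this ≤ 0.0990 gives R_L ≥ R_th(1/0.0990 − 1) = 268.5 × 9.101 = 2.44 kΩ.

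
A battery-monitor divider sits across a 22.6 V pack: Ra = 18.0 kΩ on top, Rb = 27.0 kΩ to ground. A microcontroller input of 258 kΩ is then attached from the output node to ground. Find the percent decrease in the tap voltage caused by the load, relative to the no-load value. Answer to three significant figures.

The divider's output (Thévenin) resistance is Ra‖Rb = 10.80 kΩ.
Fractional drop under load = R_th/(R_th + R_L) = 10.80 / (10.80 + 258) = 0.04018.
So the output falls by 4.02 %.

4.02 %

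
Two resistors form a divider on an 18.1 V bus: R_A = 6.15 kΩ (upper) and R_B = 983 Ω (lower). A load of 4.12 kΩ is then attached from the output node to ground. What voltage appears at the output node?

V_out ≈ 2.07 V

The load sits in parallel with R_B: R_B‖R_L = (983 × 4120) / (983 + 4120) = 793.6 Ω.
V_out = 18.1 × 793.6 / (6150 + 793.6) = 18.1 × 793.6/6944 = 2.07 V.
(Unloaded it would have been 2.49 V.)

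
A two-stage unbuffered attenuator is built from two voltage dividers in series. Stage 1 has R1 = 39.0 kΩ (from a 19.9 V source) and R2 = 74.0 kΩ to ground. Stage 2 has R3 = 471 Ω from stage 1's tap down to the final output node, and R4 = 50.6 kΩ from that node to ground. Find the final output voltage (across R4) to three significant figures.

V_out ≈ 8.61 V

Stage 2 presents R3+R4 = 51070 Ω as a load on stage 1's tap.
Stage 1's lower leg becomes R2‖(R3+R4) = 30220 Ω, so V_mid = 19.9 × 30220/69220 = 8.687 V.
Stage 2 is itself unloaded: V_out = V_mid × R4/(R3+R4) = 8.687 × 50600/51070 = 8.61 V.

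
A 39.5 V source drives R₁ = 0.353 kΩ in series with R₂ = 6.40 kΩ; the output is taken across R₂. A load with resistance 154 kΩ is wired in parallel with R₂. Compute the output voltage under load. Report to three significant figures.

The load sits in parallel with R₂: R₂‖R_L = (6400 × 154000) / (6400 + 154000) = 6145 Ω.
V_out = 39.5 × 6145 / (353 + 6145) = 39.5 × 6145/6498 = 37.4 V.
(Unloaded it would have been 37.4 V.)

V_out ≈ 37.4 V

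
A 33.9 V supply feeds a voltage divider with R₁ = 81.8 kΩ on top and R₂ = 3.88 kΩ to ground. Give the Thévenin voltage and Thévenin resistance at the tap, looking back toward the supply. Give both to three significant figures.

V_th = 1.54 V, R_th = 3.70 kΩ

V_th is the open-circuit tap voltage: 33.9 × 3.88/(81.8 + 3.88) = 1.54 V.
With the supply zeroed, R₁ and R₂ appear in parallel from the tap: R_th = R₁‖R₂ = (81.8 × 3.88)/85.68 = 3.70 kΩ.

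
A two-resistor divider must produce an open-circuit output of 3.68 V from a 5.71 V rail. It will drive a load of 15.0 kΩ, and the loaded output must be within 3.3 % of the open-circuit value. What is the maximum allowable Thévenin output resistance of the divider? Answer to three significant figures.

R_th ≤ 512 Ω

Loading drop = R_th/(R_th + R_L) ≤ 0.0330, so R_th ≤ R_L · ε/(1−ε) = 15.0 kΩ × 0.0330/0.9670 = 512 Ω.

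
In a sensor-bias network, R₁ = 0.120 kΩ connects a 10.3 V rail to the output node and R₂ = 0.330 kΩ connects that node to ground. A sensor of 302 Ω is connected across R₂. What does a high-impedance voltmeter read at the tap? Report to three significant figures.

The load sits in parallel with R₂: R₂‖R_L = (330 × 302) / (330 + 302) = 157.7 Ω.
V_out = 10.3 × 157.7 / (120 + 157.7) = 10.3 × 157.7/277.7 = 5.85 V.

V_out ≈ 5.85 V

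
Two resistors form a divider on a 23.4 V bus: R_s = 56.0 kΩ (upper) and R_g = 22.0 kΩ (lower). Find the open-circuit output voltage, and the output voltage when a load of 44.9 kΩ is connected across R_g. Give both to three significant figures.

Open-circuit: V = 23.4 × 22.0/(56.0 + 22.0) = 6.60 V.
With the load, R_g becomes R_g‖R_L = 14.77 kΩ, so V = 23.4 × 14.77/70.77 = 4.88 V.

Unloaded: 6.60 V; loaded: 4.88 V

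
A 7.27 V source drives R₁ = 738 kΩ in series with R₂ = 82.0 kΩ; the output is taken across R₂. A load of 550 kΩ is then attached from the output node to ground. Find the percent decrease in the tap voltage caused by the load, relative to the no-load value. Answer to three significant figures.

Unloaded V = 7.27 × 82.0/820.0 = 0.72700 V.
Loaded: R₂‖R_L = 71.36 kΩ, giving V = 7.27 × 71.36/809.4 = 0.64099 V.
Drop = (0.72700 − 0.64099) / 0.72700 = 11.8 %.

11.8 %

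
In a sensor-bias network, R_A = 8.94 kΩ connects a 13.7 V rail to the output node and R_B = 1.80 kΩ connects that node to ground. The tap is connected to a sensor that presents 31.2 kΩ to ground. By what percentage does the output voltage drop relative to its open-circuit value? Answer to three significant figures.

The divider's output (Thévenin) resistance is R_A‖R_B = 1.498 kΩ.
Fractional drop under load = R_th/(R_th + R_L) = 1.498 / (1.498 + 31.2) = 0.04582.
So the output falls by 4.58 %.

4.58 %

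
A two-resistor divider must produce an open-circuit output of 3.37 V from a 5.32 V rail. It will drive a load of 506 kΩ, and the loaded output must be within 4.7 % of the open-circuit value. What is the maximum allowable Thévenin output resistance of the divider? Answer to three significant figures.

Loading drop = R_th/(R_th + R_L) ≤ 0.0470, so R_th ≤ R_L · ε/(1−ε) = 506 kΩ × 0.0470/0.9530 = 25.0 kΩ.

R_th ≤ 25.0 kΩ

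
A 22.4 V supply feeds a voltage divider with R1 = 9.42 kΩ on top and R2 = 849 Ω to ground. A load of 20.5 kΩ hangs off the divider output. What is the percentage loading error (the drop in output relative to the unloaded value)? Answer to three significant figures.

3.66 %

The divider's output (Thévenin) resistance is R1‖R2 = 778.8 Ω.
Fractional drop under load = R_th/(R_th + R_L) = 778.8 / (778.8 + 20500) = 0.03660.
So the output falls by 3.66 %.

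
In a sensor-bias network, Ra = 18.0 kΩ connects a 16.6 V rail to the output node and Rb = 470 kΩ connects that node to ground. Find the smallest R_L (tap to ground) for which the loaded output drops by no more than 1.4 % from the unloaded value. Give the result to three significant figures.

R_L(min) ≈ 1.22 MΩ

Output resistance R_th = Ra‖Rb = (18.0 × 470)/488.0 = 17.34 kΩ.
The fractional drop is R_th/(R_th + R_L); requiring this ≤ 0.0140 gives R_L ≥ R_th(1/0.0140 − 1) = 17.34 × 70.43 = 1.22 MΩ.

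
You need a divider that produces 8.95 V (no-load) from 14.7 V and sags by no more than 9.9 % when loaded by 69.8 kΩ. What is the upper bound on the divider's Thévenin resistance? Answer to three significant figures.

R_th ≤ 7.67 kΩ

Loading drop = R_th/(R_th + R_L) ≤ 0.0990, so R_th ≤ R_L · ε/(1−ε) = 69.8 kΩ × 0.0990/0.9010 = 7.67 kΩ.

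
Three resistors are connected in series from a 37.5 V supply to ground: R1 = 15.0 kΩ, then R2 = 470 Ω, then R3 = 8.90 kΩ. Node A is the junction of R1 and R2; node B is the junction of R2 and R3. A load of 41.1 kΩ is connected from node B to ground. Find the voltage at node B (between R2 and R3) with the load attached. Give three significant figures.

V ≈ 12.0 V

At node B, R3 is in parallel with the load: R3‖R_L = 7316 Ω.
Below node A the resistance is R2 + (R3‖R_L) = 7786 Ω, so V_A = 37.5 × 7786/22790 = 12.81 V.
Then V_B = V_A × (R3‖R_L)/(R2 + R3‖R_L) = 12.81 × 7316/7786 = 12.0 V.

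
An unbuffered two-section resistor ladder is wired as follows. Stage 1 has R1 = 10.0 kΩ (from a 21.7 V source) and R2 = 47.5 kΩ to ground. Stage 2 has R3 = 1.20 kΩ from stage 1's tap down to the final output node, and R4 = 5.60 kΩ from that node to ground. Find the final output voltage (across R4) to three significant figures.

Stage 2 presents R3+R4 = 6.800 kΩ as a load on stage 1's tap.
Stage 1's lower leg becomes R2‖(R3+R4) = 5.948 kΩ, so V_mid = 21.7 × 5.948/15.95 = 8.094 V.
Stage 2 is itself unloaded: V_out = V_mid × R4/(R3+R4) = 8.094 × 5.60/6.800 = 6.67 V.

V_out ≈ 6.67 V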